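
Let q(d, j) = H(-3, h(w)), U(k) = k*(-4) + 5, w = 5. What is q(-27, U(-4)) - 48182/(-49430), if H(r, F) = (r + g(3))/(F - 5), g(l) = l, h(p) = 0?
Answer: 24091/24715 ≈ 0.97475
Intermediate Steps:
U(k) = 5 - 4*k (U(k) = -4*k + 5 = 5 - 4*k)
H(r, F) = (3 + r)/(-5 + F) (H(r, F) = (r + 3)/(F - 5) = (3 + r)/(-5 + F))
q(d, j) = 0 (q(d, j) = (3 - 3)/(-5 + 0) = 0/(-5) = -⅕*0 = 0)
q(-27, U(-4)) - 48182/(-49430) = 0 - 48182/(-49430) = 0 - 48182*(-1/49430) = 0 + 24091/24715 = 24091/24715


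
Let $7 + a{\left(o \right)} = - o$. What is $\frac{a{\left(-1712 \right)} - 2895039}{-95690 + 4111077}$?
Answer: $- \frac{2893334}{4015387} \approx -0.72056$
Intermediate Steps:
$a{\left(o \right)} = -7 - o$
$\frac{a{\left(-1712 \right)} - 2895039}{-95690 + 4111077} = \frac{\left(-7 - -1712\right) - 2895039}{-95690 + 4111077} = \frac{\left(-7 + 1712\right) - 2895039}{4015387} = \left(1705 - 2895039\right) \frac{1}{4015387} = \left(-2893334\right) \frac{1}{4015387} = - \frac{2893334}{4015387}$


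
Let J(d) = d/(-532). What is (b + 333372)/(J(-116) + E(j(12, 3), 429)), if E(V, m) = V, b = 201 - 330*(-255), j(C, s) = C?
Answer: 55557159/1625 ≈ 34189.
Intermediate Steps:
b = 84351 (b = 201 + 84150 = 84351)
J(d) = -d/532 (J(d) = d*(-1/532) = -d/532)
(b + 333372)/(J(-116) + E(j(12, 3), 429)) = (84351 + 333372)/(-1/532*(-116) + 12) = 417723/(29/133 + 12) = 417723/(1625/133) = 417723*(133/1625) = 55557159/1625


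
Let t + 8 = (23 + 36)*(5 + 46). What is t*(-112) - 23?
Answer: -336135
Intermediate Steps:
t = 3001 (t = -8 + (23 + 36)*(5 + 46) = -8 + 59*51 = -8 + 3009 = 3001)
t*(-112) - 23 = 3001*(-112) - 23 = -336112 - 23 = -336135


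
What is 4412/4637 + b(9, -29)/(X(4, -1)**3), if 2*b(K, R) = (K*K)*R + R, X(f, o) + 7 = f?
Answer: 5632517/125199 ≈ 44.989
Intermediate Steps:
X(f, o) = -7 + f
b(K, R) = R/2 + R*K**2/2 (b(K, R) = ((K*K)*R + R)/2 = (K**2*R + R)/2 = (R*K**2 + R)/2 = (R + R*K**2)/2 = R/2 + R*K**2/2)
4412/4637 + b(9, -29)/(X(4, -1)**3) = 4412/4637 + ((1/2)*(-29)*(1 + 9**2))/((-7 + 4)**3) = 4412*(1/4637) + ((1/2)*(-29)*(1 + 81))/((-3)**3) = 4412/4637 + ((1/2)*(-29)*82)/(-27) = 4412/4637 - 1189*(-1/27) = 4412/4637 + 1189/27 = 5632517/125199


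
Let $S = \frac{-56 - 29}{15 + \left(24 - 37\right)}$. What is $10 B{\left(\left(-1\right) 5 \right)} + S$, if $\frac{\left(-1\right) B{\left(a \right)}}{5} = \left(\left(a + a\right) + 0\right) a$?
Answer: $- \frac{5085}{2} \approx -2542.5$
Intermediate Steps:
$B{\left(a \right)} = - 10 a^{2}$ ($B{\left(a \right)} = - 5 \left(\left(a + a\right) + 0\right) a = - 5 \left(2 a + 0\right) a = - 5 \cdot 2 a a = - 5 \cdot 2 a^{2} = - 10 a^{2}$)
$S = - \frac{85}{2}$ ($S = - \frac{85}{15 + \left(24 - 37\right)} = - \frac{85}{15 - 13} = - \frac{85}{2} \approx -42.5$)
$10 B{\left(\left(-1\right) 5 \right)} + S = 10 \left(- 10 \left(\left(-1\right) 5\right)^{2}\right) - \frac{85}{2} = 10 \left(- 10 \left(-5\right)^{2}\right) - \frac{85}{2} = 10 \left(\left(-10\right) 25\right) - \frac{85}{2} = 10 \left(-250\right) - \frac{85}{2} = -2500 - \frac{85}{2} = - \frac{5085}{2}$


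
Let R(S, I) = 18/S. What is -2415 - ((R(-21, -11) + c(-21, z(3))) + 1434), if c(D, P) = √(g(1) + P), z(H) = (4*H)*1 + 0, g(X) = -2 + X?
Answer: -26937/7 - √11 ≈ -3851.5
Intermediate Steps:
z(H) = 4*H (z(H) = 4*H + 0 = 4*H)
c(D, P) = √(-1 + P) (c(D, P) = √((-2 + 1) + P) = √(-1 + P))
-2415 - ((R(-21, -11) + c(-21, z(3))) + 1434) = -2415 - ((18/(-21) + √(-1 + 4*3)) + 1434) = -2415 - ((18*(-1/21) + √(-1 + 12)) + 1434) = -2415 - ((-6/7 + √11) + 1434) = -2415 - (10032/7 + √11) = -2415 + (-10032/7 - √11) = -26937/7 - √11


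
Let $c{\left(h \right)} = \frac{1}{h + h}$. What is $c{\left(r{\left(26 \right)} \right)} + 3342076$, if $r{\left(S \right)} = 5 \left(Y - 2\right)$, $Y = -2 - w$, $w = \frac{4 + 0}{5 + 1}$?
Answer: $\frac{467890637}{140} \approx 3.3421 \cdot 10^{6}$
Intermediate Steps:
$w = \frac{2}{3}$ ($w = \frac{4}{6} = 4 \cdot \frac{1}{6} = \frac{2}{3} \approx 0.66667$)
$Y = - \frac{8}{3}$ ($Y = -2 - \frac{2}{3} = - \frac{8}{3} \approx -2.6667$)
$r{\left(S \right)} = - \frac{70}{3}$ ($r{\left(S \right)} = 5 \left(- \frac{8}{3} - 2\right) = 5 \left(- \frac{14}{3}\right) = - \frac{70}{3}$)
$c{\left(h \right)} = \frac{1}{2 h}$
$c{\left(r{\left(26 \right)} \right)} + 3342076 = \frac{1}{2 \left(- \frac{70}{3}\right)} + 3342076 = \frac{1}{2} \left(- \frac{3}{70}\right) + 3342076 = - \frac{3}{140} + 3342076 = \frac{467890637}{140}$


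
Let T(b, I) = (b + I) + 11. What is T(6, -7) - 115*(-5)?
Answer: 585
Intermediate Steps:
T(b, I) = 11 + I + b (T(b, I) = (I + b) + 11 = 11 + I + b)
T(6, -7) - 115*(-5) = (11 - 7 + 6) - 115*(-5) = 10 + 575 = 585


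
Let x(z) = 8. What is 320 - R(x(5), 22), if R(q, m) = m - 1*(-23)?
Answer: 275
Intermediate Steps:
R(q, m) = 23 + m (R(q, m) = m + 23 = 23 + m)
320 - R(x(5), 22) = 320 - (23 + 22) = 320 - 1*45 = 320 - 45 = 275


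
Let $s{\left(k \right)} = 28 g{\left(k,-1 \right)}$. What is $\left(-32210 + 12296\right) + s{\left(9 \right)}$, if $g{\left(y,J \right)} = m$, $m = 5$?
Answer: $-19774$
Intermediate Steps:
$g{\left(y,J \right)} = 5$
$s{\left(k \right)} = 140$ ($s{\left(k \right)} = 28 \cdot 5 = 140$)
$\left(-32210 + 12296\right) + s{\left(9 \right)} = \left(-32210 + 12296\right) + 140 = -19914 + 140 = -19774$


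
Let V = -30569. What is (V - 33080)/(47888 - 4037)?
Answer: -63649/43851 ≈ -1.4515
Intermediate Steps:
(V - 33080)/(47888 - 4037) = (-30569 - 33080)/(47888 - 4037) = -63649/43851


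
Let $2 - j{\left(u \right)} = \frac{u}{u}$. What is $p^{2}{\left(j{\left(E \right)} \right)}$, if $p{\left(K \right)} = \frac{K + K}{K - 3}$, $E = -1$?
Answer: $1$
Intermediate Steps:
$j{\left(u \right)} = 1$ ($j{\left(u \right)} = 2 - \frac{u}{u} = 2 - 1 = 1$)
$p{\left(K \right)} = \frac{2 K}{-3 + K}$
$p^{2}{\left(j{\left(E \right)} \right)} = \left(2 \cdot 1 \frac{1}{-3 + 1}\right)^{2} = \left(2 \cdot 1 \frac{1}{-2}\right)^{2} = \left(2 \cdot 1 \left(- \frac{1}{2}\right)\right)^{2} = \left(-1\right)^{2} = 1$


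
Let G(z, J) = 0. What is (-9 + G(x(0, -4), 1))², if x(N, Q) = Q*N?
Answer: 81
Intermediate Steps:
x(N, Q) = N*Q
(-9 + G(x(0, -4), 1))² = (-9 + 0)² = (-9)² = 81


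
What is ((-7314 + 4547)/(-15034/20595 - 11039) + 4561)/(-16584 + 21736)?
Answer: 259265179861/292843851832 ≈ 0.88534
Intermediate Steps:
((-7314 + 4547)/(-15034/20595 - 11039) + 4561)/(-16584 + 21736) = (-2767/(-15034*1/20595 - 11039) + 4561)/5152 = (-2767/(-15034/20595 - 11039) + 4561)*(1/5152) = (-2767/(-227363239/20595) + 4561)*(1/5152) = (-2767*(-20595/227363239) + 4561)*(1/5152) = (56986365/227363239 + 4561)*(1/5152) = (1037060719444/227363239)*(1/5152) = 259265179861/292843851832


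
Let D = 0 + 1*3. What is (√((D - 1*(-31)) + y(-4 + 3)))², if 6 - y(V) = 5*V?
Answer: 45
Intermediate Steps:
D = 3 (D = 0 + 3 = 3)
y(V) = 6 - 5*V
(√((D - 1*(-31)) + y(-4 + 3)))² = (√((3 - 1*(-31)) + (6 - 5*(-4 + 3))))² = (√((3 + 31) + (6 - 5*(-1))))² = (√(34 + (6 + 5)))² = (√(34 + 11))² = (√45)² = (3*√5)² = 45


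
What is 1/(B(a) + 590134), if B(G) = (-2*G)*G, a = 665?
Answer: -1/294316 ≈ -3.3977e-6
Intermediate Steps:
B(G) = -2*G²
1/(B(a) + 590134) = 1/(-2*665² + 590134) = 1/(-2*442225 + 590134) = 1/(-884450 + 590134) = 1/(-294316) = -1/294316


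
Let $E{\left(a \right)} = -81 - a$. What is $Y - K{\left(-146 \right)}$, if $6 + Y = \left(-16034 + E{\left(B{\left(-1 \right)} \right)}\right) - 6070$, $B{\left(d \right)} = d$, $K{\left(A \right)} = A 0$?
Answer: $-22190$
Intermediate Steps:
$K{\left(A \right)} = 0$
$Y = -22190$ ($Y = -6 - 22184 = -22190$)
$Y - K{\left(-146 \right)} = -22190 - 0 = -22190 + 0 = -22190$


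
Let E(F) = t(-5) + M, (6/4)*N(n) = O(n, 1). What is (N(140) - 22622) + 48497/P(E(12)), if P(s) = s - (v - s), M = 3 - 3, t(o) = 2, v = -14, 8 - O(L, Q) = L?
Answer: -360283/18 ≈ -20016.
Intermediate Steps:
O(L, Q) = 8 - L
N(n) = 16/3 - 2*n/3 (N(n) = 2*(8 - n)/3 = 16/3 - 2*n/3)
M = 0
E(F) = 2 (E(F) = 2 + 0 = 2)
P(s) = 14 + 2*s (P(s) = s - (-14 - s) = s + (14 + s) = 14 + 2*s)
(N(140) - 22622) + 48497/P(E(12)) = ((16/3 - ⅔*140) - 22622) + 48497/(14 + 2*2) = ((16/3 - 280/3) - 22622) + 48497/(14 + 4) = (-88 - 22622) + 48497/18 = -22710 + 48497*(1/18) = -22710 + 48497/18 = -360283/18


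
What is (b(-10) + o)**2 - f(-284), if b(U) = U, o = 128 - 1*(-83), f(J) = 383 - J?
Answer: 39734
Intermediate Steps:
o = 211 (o = 128 + 83 = 211)
(b(-10) + o)**2 - f(-284) = (-10 + 211)**2 - (383 - 1*(-284)) = 201**2 - (383 + 284) = 40401 - 1*667 = 40401 - 667 = 39734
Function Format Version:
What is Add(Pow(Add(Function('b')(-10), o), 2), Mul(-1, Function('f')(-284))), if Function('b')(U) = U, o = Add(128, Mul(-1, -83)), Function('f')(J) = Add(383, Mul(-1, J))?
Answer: 39734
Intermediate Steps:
o = 211 (o = Add(128, 83) = 211)
Add(Pow(Add(Function('b')(-10), o), 2), Mul(-1, Function('f')(-284))) = Add(Pow(Add(-10, 211), 2), Mul(-1, Add(383, Mul(-1, -284)))) = Add(Pow(201, 2), Mul(-1, Add(383, 284))) = Add(40401, Mul(-1, 667)) = Add(40401, -667) = 39734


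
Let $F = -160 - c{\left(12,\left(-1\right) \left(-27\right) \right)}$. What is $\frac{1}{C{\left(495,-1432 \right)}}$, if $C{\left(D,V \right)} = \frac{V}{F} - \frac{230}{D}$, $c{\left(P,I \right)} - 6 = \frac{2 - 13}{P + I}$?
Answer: $\frac{639837}{5231654} \approx 0.1223$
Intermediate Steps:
$c{\left(P,I \right)} = 6 - \frac{11}{I + P}$ ($c{\left(P,I \right)} = 6 + \frac{2 - 13}{P + I} = 6 - \frac{11}{I + P}$)
$F = - \frac{6463}{39}$ ($F = -160 - \frac{-11 + 6 \left(\left(-1\right) \left(-27\right)\right) + 6 \cdot 12}{\left(-1\right) \left(-27\right) + 12} = -160 - \frac{-11 + 6 \cdot 27 + 72}{27 + 12} = -160 - \frac{-11 + 162 + 72}{39} = -160 - \frac{1}{39} \cdot 223 = -160 - \frac{223}{39} = - \frac{6463}{39} \approx -165.72$)
$C{\left(D,V \right)} = - \frac{230}{D} - \frac{39 V}{6463}$ ($C{\left(D,V \right)} = \frac{V}{- \frac{6463}{39}} - \frac{230}{D} = V \left(- \frac{39}{6463}\right) - \frac{230}{D} = - \frac{39 V}{6463} - \frac{230}{D} = - \frac{230}{D} - \frac{39 V}{6463}$)
$\frac{1}{C{\left(495,-1432 \right)}} = \frac{1}{- \frac{230}{495} - - \frac{55848}{6463}} = \frac{1}{\left(-230\right) \frac{1}{495} + \frac{55848}{6463}} = \frac{1}{- \frac{46}{99} + \frac{55848}{6463}} = \frac{1}{\frac{5231654}{639837}} = \frac{639837}{5231654}$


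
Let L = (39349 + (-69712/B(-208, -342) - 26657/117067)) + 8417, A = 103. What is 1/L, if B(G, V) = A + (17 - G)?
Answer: 4799747/228243500427 ≈ 2.1029e-5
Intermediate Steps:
B(G, V) = 120 - G (B(G, V) = 103 + (17 - G) = 120 - G)
L = 228243500427/4799747 (L = (39349 + (-69712/(120 - 1*(-208)) - 26657/117067)) + 8417 = (39349 + (-69712/(120 + 208) - 26657*1/117067)) + 8417 = (39349 + (-69712/328 - 26657/117067)) + 8417 = (39349 + (-69712*1/328 - 26657/117067)) + 8417 = (39349 + (-8714/41 - 26657/117067)) + 8417 = (39349 - 1021214775/4799747) + 8417 = 187844029928/4799747 + 8417 = 228243500427/4799747 ≈ 47553.)
1/L = 1/(228243500427/4799747) = 4799747/228243500427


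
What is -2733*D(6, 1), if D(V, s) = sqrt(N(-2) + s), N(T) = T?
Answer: -2733*I ≈ -2733.0*I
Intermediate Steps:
D(V, s) = sqrt(-2 + s)
-2733*D(6, 1) = -2733*sqrt(-2 + 1) = -2733*I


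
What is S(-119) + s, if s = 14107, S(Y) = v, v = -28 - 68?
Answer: 14011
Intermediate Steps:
v = -96
S(Y) = -96
S(-119) + s = -96 + 14107 = 14011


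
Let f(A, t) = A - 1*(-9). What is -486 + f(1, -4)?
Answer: -476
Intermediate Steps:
f(A, t) = 9 + A (f(A, t) = A + 9 = 9 + A)
-486 + f(1, -4) = -486 + (9 + 1) = -486 + 10 = -476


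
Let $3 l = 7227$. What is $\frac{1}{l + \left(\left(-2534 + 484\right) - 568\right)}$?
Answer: $- \frac{1}{209} \approx -0.0047847$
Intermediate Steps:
$l = 2409$ ($l = \frac{1}{3} \cdot 7227 = 2409$)
$\frac{1}{l + \left(\left(-2534 + 484\right) - 568\right)} = \frac{1}{2409 + \left(\left(-2534 + 484\right) - 568\right)} = \frac{1}{2409 - 2618} = \frac{1}{-209} = - \frac{1}{209}$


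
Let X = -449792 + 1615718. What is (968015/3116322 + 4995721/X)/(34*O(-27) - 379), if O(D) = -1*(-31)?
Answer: 1391409092921/204378797484675 ≈ 0.0068080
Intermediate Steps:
O(D) = 31
X = 1165926
(968015/3116322 + 4995721/X)/(34*O(-27) - 379) = (968015/3116322 + 4995721/1165926)/(34*31 - 379) = (968015*(1/3116322) + 4995721*(1/1165926))/(1054 - 379) = (968015/3116322 + 4995721/1165926)/675 = (1391409092921/302783403681)*(1/675) = 1391409092921/204378797484675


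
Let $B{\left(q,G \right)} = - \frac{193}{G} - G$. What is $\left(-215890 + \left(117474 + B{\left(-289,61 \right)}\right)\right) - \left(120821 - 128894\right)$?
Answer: $- \frac{5514837}{61} \approx -90407.0$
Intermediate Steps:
$B{\left(q,G \right)} = - G - \frac{193}{G}$
$\left(-215890 + \left(117474 + B{\left(-289,61 \right)}\right)\right) - \left(120821 - 128894\right) = \left(-215890 + \left(117474 - \left(61 + \frac{193}{61}\right)\right)\right) - \left(120821 - 128894\right) = \left(-215890 + \left(117474 - \frac{3914}{61}\right)\right) - -8073 = \left(-215890 + \left(117474 - \frac{3914}{61}\right)\right) + 8073 = \left(-215890 + \frac{7162000}{61}\right) + 8073 = - \frac{6007290}{61} + 8073 = - \frac{5514837}{61}$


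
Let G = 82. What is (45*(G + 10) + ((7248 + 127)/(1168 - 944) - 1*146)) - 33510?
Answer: -6604209/224 ≈ -29483.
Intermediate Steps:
(45*(G + 10) + ((7248 + 127)/(1168 - 944) - 1*146)) - 33510 = (45*(82 + 10) + ((7248 + 127)/(1168 - 944) - 1*146)) - 33510 = (45*92 + (7375/224 - 146)) - 33510 = (4140 + (7375*(1/224) - 146)) - 33510 = (4140 + (7375/224 - 146)) - 33510 = (4140 - 25329/224) - 33510 = 902031/224 - 33510 = -6604209/224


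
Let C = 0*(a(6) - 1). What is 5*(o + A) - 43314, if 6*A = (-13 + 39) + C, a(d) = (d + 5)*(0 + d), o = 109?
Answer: -128242/3 ≈ -42747.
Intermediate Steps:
a(d) = d*(5 + d) (a(d) = (5 + d)*d = d*(5 + d))
C = 0 (C = 0*(6*(5 + 6) - 1) = 0*(6*11 - 1) = 0*(66 - 1) = 0*65 = 0)
A = 13/3 (A = ((-13 + 39) + 0)/6 = (26 + 0)/6 = (⅙)*26 = 13/3 ≈ 4.3333)
5*(o + A) - 43314 = 5*(109 + 13/3) - 43314 = 5*(340/3) - 43314 = 1700/3 - 43314 = -128242/3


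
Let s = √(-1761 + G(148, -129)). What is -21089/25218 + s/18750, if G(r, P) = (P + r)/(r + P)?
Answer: -21089/25218 + 2*I*√110/9375 ≈ -0.83627 + 0.0022375*I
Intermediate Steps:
G(r, P) = 1 (G(r, P) = (P + r)/(P + r) = 1)
s = 4*I*√110 (s = √(-1761 + 1) = √(-1760) = 4*I*√110 ≈ 41.952*I)
-21089/25218 + s/18750 = -21089/25218 + (4*I*√110)/18750 = -21089*1/25218 + (4*I*√110)*(1/18750) = -21089/25218 + 2*I*√110/9375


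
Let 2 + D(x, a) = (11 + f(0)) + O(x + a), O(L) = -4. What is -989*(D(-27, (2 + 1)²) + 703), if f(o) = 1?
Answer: -701201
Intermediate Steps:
D(x, a) = 6 (D(x, a) = -2 + ((11 + 1) - 4) = -2 + (12 - 4) = -2 + 8 = 6)
-989*(D(-27, (2 + 1)²) + 703) = -989*(6 + 703) = -989*709 = -701201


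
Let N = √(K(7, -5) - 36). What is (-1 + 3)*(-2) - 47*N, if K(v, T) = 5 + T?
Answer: -4 - 282*I ≈ -4.0 - 282.0*I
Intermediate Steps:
N = 6*I (N = √((5 - 5) - 36) = √(0 - 36) = √(-36) = 6*I ≈ 6.0*I)
(-1 + 3)*(-2) - 47*N = (-1 + 3)*(-2) - 282*I = 2*(-2) - 282*I = -4 - 282*I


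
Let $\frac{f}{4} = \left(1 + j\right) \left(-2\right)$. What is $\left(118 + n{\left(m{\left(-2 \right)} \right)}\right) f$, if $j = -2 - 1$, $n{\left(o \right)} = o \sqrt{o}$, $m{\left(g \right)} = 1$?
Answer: $1904$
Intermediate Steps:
$n{\left(o \right)} = o^{\frac{3}{2}}$
$j = -3$
$f = 16$ ($f = 4 \left(1 - 3\right) \left(-2\right) = 4 \left(\left(-2\right) \left(-2\right)\right) = 4 \cdot 4 = 16$)
$\left(118 + n{\left(m{\left(-2 \right)} \right)}\right) f = \left(118 + 1^{\frac{3}{2}}\right) 16 = \left(118 + 1\right) 16 = 119 \cdot 16 = 1904$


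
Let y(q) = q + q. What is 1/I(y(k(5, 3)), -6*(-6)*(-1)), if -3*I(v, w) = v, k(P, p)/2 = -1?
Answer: 3/4 ≈ 0.75000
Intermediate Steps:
k(P, p) = -2 (k(P, p) = 2*(-1) = -2)
y(q) = 2*q
I(v, w) = -v/3
1/I(y(k(5, 3)), -6*(-6)*(-1)) = 1/(-2*(-2)/3) = 1/(-1/3*(-4)) = 1/(4/3) = 3/4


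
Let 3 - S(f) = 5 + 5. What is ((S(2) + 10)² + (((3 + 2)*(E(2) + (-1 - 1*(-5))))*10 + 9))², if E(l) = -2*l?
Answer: 324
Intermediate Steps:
S(f) = -7 (S(f) = 3 - (5 + 5) = 3 - 1*10 = 3 - 10 = -7)
((S(2) + 10)² + (((3 + 2)*(E(2) + (-1 - 1*(-5))))*10 + 9))² = ((-7 + 10)² + (((3 + 2)*(-2*2 + (-1 - 1*(-5))))*10 + 9))² = (3² + ((5*(-4 + (-1 + 5)))*10 + 9))² = (9 + ((5*(-4 + 4))*10 + 9))² = (9 + ((5*0)*10 + 9))² = (9 + (0*10 + 9))² = (9 + (0 + 9))² = (9 + 9)² = 18² = 324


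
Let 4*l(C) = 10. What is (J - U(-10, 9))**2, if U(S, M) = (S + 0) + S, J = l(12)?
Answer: 2025/4 ≈ 506.25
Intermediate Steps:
l(C) = 5/2 (l(C) = (1/4)*10 = 5/2)
J = 5/2 ≈ 2.5000
U(S, M) = 2*S (U(S, M) = S + S = 2*S)
(J - U(-10, 9))**2 = (5/2 - 2*(-10))**2 = (5/2 - 1*(-20))**2 = (5/2 + 20)**2 = (45/2)**2 = 2025/4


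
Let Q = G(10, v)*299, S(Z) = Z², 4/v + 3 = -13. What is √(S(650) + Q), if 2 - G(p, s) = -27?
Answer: √431171 ≈ 656.64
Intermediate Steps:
v = -¼ (v = 4/(-3 - 13) = 4/(-16) = 4*(-1/16) = -¼ ≈ -0.25000)
G(p, s) = 29 (G(p, s) = 2 - 1*(-27) = 2 + 27 = 29)
Q = 8671 (Q = 29*299 = 8671)
√(S(650) + Q) = √(650² + 8671) = √(422500 + 8671) = √431171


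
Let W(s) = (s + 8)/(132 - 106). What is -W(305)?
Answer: -313/26 ≈ -12.038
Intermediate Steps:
W(s) = 4/13 + s/26 (W(s) = (8 + s)/26 = (8 + s)*(1/26) = 4/13 + s/26)
-W(305) = -(4/13 + (1/26)*305) = -(4/13 + 305/26) = -1*313/26 = -313/26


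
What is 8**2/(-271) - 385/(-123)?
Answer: 96463/33333 ≈ 2.8939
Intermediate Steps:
8**2/(-271) - 385/(-123) = 64*(-1/271) - 385*(-1/123) = -64/271 + 385/123 = 96463/33333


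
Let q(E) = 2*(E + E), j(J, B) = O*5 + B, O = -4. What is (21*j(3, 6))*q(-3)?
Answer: 3528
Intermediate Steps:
j(J, B) = -20 + B (j(J, B) = -4*5 + B = -20 + B)
q(E) = 4*E (q(E) = 2*(2*E) = 4*E)
(21*j(3, 6))*q(-3) = (21*(-20 + 6))*(4*(-3)) = (21*(-14))*(-12) = -294*(-12) = 3528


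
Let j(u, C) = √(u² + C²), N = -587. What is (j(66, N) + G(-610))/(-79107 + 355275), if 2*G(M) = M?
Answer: -305/276168 + 5*√13957/276168 ≈ 0.0010345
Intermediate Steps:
G(M) = M/2
j(u, C) = √(C² + u²)
(j(66, N) + G(-610))/(-79107 + 355275) = (√((-587)² + 66²) + (½)*(-610))/(-79107 + 355275) = (√(344569 + 4356) - 305)/276168 = (√348925 - 305)*(1/276168) = (5*√13957 - 305)*(1/276168) = (-305 + 5*√13957)*(1/276168) = -305/276168 + 5*√13957/276168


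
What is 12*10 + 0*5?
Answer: 120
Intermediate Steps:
12*10 + 0*5 = 120 + 0 = 120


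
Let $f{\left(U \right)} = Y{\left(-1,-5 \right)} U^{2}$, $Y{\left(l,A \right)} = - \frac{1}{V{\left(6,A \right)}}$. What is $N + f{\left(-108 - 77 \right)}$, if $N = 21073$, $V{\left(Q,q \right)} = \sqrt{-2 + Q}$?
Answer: $\frac{7921}{2} \approx 3960.5$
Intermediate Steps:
$Y{\left(l,A \right)} = - \frac{1}{2}$ ($Y{\left(l,A \right)} = - \frac{1}{\sqrt{-2 + 6}} = - \frac{1}{\sqrt{4}} = - \frac{1}{2}$)
$f{\left(U \right)} = - \frac{U^{2}}{2}$
$N + f{\left(-108 - 77 \right)} = 21073 - \frac{\left(-108 - 77\right)^{2}}{2} = 21073 - \frac{\left(-185\right)^{2}}{2} = 21073 - \frac{34225}{2} = \frac{7921}{2}$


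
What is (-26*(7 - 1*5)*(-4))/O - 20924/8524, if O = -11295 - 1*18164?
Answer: -154543277/62777129 ≈ -2.4618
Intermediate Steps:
O = -29459 (O = -11295 - 18164 = -29459)
(-26*(7 - 1*5)*(-4))/O - 20924/8524 = (-26*(7 - 1*5)*(-4))/(-29459) - 20924/8524 = (-26*(7 - 5)*(-4))*(-1/29459) - 20924*1/8524 = (-26*2*(-4))*(-1/29459) - 5231/2131 = -52*(-4)*(-1/29459) - 5231/2131 = 208*(-1/29459) - 5231/2131 = -208/29459 - 5231/2131 = -154543277/62777129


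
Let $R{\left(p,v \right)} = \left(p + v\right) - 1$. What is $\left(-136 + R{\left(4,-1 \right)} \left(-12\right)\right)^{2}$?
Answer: $25600$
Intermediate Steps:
$R{\left(p,v \right)} = -1 + p + v$
$\left(-136 + R{\left(4,-1 \right)} \left(-12\right)\right)^{2} = \left(-136 + \left(-1 + 4 - 1\right) \left(-12\right)\right)^{2} = \left(-136 + 2 \left(-12\right)\right)^{2} = \left(-136 - 24\right)^{2} = \left(-160\right)^{2} = 25600$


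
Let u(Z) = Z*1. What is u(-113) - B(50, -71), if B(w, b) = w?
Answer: -163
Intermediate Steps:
u(Z) = Z
u(-113) - B(50, -71) = -113 - 1*50 = -113 - 50 = -163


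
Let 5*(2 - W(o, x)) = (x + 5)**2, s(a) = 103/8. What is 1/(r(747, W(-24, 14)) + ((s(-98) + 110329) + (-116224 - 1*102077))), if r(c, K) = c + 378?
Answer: -8/854673 ≈ -9.3603e-6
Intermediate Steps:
s(a) = 103/8 (s(a) = 103*(1/8) = 103/8)
W(o, x) = 2 - (5 + x)**2/5 (W(o, x) = 2 - (x + 5)**2/5 = 2 - (5 + x)**2/5)
r(c, K) = 378 + c
1/(r(747, W(-24, 14)) + ((s(-98) + 110329) + (-116224 - 1*102077))) = 1/((378 + 747) + ((103/8 + 110329) + (-116224 - 1*102077))) = 1/(1125 + (882735/8 + (-116224 - 102077))) = 1/(1125 + (882735/8 - 218301)) = 1/(1125 - 863673/8) = 1/(-854673/8) = -8/854673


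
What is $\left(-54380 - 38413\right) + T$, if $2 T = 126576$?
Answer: $-29505$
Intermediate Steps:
$T = 63288$ ($T = \frac{1}{2} \cdot 126576 = 63288$)
$\left(-54380 - 38413\right) + T = \left(-54380 - 38413\right) + 63288 = -92793 + 63288 = -29505$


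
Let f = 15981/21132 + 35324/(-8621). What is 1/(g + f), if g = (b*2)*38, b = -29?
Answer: -60726324/134043716285 ≈ -0.00045303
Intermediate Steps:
f = -202898189/60726324 (f = 15981*(1/21132) + 35324*(-1/8621) = 5327/7044 - 35324/8621 = -202898189/60726324 ≈ -3.3412)
g = -2204 (g = -29*2*38 = -58*38 = -2204)
1/(g + f) = 1/(-2204 - 202898189/60726324) = 1/(-134043716285/60726324) = -60726324/134043716285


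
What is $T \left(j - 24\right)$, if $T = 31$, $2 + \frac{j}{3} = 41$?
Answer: $2883$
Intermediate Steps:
$j = 117$ ($j = -6 + 3 \cdot 41 = -6 + 123 = 117$)
$T \left(j - 24\right) = 31 \left(117 - 24\right) = 31 \cdot 93 = 2883$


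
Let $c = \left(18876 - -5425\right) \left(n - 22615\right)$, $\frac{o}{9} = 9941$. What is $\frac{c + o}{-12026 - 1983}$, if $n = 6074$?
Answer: $\frac{401873372}{14009} \approx 28687.0$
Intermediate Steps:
$o = 89469$ ($o = 9 \cdot 9941 = 89469$)
$c = -401962841$ ($c = \left(18876 - -5425\right) \left(6074 - 22615\right) = \left(18876 + \left(-50 + 5475\right)\right) \left(-16541\right) = \left(18876 + 5425\right) \left(-16541\right) = 24301 \left(-16541\right) = -401962841$)
$\frac{c + o}{-12026 - 1983} = \frac{-401962841 + 89469}{-12026 - 1983} = - \frac{401873372}{-14009} = \left(-401873372\right) \left(- \frac{1}{14009}\right) = \frac{401873372}{14009}$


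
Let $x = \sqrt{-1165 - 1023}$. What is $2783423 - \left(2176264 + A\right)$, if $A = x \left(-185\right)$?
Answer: $607159 + 370 i \sqrt{547} \approx 6.0716 \cdot 10^{5} + 8653.6 i$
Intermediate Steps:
$x = 2 i \sqrt{547}$ ($x = \sqrt{-2188} = 2 i \sqrt{547} \approx 46.776 i$)
$A = - 370 i \sqrt{547}$ ($A = 2 i \sqrt{547} \left(-185\right) = - 370 i \sqrt{547} \approx - 8653.6 i$)
$2783423 - \left(2176264 + A\right) = 2783423 - \left(2176264 - 370 i \sqrt{547}\right) = 607159 + 370 i \sqrt{547}$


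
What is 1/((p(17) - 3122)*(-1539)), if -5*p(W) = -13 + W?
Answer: 5/24029946 ≈ 2.0807e-7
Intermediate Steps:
p(W) = 13/5 - W/5 (p(W) = -(-13 + W)/5 = 13/5 - W/5)
1/((p(17) - 3122)*(-1539)) = 1/(((13/5 - ⅕*17) - 3122)*(-1539)) = -1/1539/((13/5 - 17/5) - 3122) = -1/1539/(-⅘ - 3122) = -1/1539/(-15614/5) = -5/15614*(-1/1539) = 5/24029946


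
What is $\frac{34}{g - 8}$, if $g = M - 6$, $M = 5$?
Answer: $- \frac{34}{9} \approx -3.7778$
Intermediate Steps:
$g = -1$ ($g = 5 - 6 = -1$)
$\frac{34}{g - 8} = \frac{34}{-1 - 8} = \frac{34}{-9} = 34 \left(- \frac{1}{9}\right) = - \frac{34}{9}$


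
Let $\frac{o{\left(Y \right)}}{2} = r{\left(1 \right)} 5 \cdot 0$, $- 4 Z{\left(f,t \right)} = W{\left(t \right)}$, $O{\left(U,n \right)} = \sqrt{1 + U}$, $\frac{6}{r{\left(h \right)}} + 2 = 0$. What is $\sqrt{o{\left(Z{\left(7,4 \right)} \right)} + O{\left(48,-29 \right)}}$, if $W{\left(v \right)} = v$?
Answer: $\sqrt{7} \approx 2.6458$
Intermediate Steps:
$r{\left(h \right)} = -3$ ($r{\left(h \right)} = \frac{6}{-2 + 0} = \frac{6}{-2} = 6 \left(- \frac{1}{2}\right) = -3$)
$Z{\left(f,t \right)} = - \frac{t}{4}$
$o{\left(Y \right)} = 0$ ($o{\left(Y \right)} = 2 \left(-3\right) 5 \cdot 0 = 2 \left(\left(-15\right) 0\right) = 2 \cdot 0 = 0$)
$\sqrt{o{\left(Z{\left(7,4 \right)} \right)} + O{\left(48,-29 \right)}} = \sqrt{0 + \sqrt{1 + 48}} = \sqrt{0 + \sqrt{49}} = \sqrt{0 + 7} = \sqrt{7}$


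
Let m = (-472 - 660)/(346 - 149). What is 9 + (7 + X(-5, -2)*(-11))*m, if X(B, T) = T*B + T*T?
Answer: 168177/197 ≈ 853.69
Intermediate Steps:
X(B, T) = T**2 + B*T (X(B, T) = B*T + T**2 = T**2 + B*T)
m = -1132/197 ≈ -5.7462
9 + (7 + X(-5, -2)*(-11))*m = 9 + (7 - 2*(-5 - 2)*(-11))*(-1132/197) = 9 + (7 - 2*(-7)*(-11))*(-1132/197) = 9 + (7 + 14*(-11))*(-1132/197) = 9 + (7 - 154)*(-1132/197) = 9 - 147*(-1132/197) = 9 + 166404/197 = 168177/197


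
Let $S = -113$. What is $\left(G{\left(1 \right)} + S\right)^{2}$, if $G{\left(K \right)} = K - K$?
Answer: $12769$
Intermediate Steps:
$G{\left(K \right)} = 0$
$\left(G{\left(1 \right)} + S\right)^{2} = \left(0 - 113\right)^{2} = \left(-113\right)^{2} = 12769$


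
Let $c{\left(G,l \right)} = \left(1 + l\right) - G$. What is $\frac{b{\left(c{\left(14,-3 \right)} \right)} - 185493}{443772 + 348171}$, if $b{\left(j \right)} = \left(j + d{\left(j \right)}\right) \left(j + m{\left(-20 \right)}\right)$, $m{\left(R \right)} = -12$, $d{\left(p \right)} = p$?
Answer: $- \frac{184597}{791943} \approx -0.23309$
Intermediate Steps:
$c{\left(G,l \right)} = 1 + l - G$
$b{\left(j \right)} = 2 j \left(-12 + j\right)$ ($b{\left(j \right)} = \left(j + j\right) \left(j - 12\right) = 2 j \left(-12 + j\right)$)
$\frac{b{\left(c{\left(14,-3 \right)} \right)} - 185493}{443772 + 348171} = \frac{2 \left(1 - 3 - 14\right) \left(-12 - 16\right) - 185493}{443772 + 348171} = \frac{2 \left(1 - 3 - 14\right) \left(-12 - 16\right) - 185493}{791943} = \left(2 \left(-16\right) \left(-12 - 16\right) - 185493\right) \frac{1}{791943} = \left(2 \left(-16\right) \left(-28\right) - 185493\right) \frac{1}{791943} = \left(896 - 185493\right) \frac{1}{791943} = \left(-184597\right) \frac{1}{791943} = - \frac{184597}{791943}$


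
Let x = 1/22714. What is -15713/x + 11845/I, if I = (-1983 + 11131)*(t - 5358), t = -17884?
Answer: -75884379054152757/212617816 ≈ -3.5690e+8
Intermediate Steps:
I = -212617816 (I = (-1983 + 11131)*(-17884 - 5358) = 9148*(-23242) = -212617816)
x = 1/22714 ≈ 4.4026e-5
-15713/x + 11845/I = -15713/1/22714 + 11845/(-212617816) = -15713*22714 + 11845*(-1/212617816) = -356905082 - 11845/212617816 = -75884379054152757/212617816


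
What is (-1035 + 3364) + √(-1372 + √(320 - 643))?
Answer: 2329 + √(-1372 + I*√323) ≈ 2329.2 + 37.041*I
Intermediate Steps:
(-1035 + 3364) + √(-1372 + √(320 - 643)) = 2329 + √(-1372 + √(-323)) = 2329 + √(-1372 + I*√323)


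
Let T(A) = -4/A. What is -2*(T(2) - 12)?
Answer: 28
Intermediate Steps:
-2*(T(2) - 12) = -2*(-4/2 - 12) = -2*(-4*½ - 12) = -2*(-2 - 12) = -2*(-14) = 28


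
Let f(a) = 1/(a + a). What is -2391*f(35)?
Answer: -2391/70 ≈ -34.157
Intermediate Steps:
f(a) = 1/(2*a)
-2391*f(35) = -2391/(2*35) = -2391*1/70 = -2391/70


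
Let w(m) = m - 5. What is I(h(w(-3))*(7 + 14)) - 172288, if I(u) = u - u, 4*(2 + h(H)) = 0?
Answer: -172288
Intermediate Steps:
w(m) = -5 + m
h(H) = -2 (h(H) = -2 + (¼)*0 = -2 + 0 = -2)
I(u) = 0
I(h(w(-3))*(7 + 14)) - 172288 = 0 - 172288 = -172288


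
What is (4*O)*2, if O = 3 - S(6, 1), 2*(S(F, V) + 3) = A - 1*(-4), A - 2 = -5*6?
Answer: 144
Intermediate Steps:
A = -28 (A = 2 - 5*6 = 2 - 30 = -28)
S(F, V) = -15 (S(F, V) = -3 + (-28 - 1*(-4))/2 = -3 + (-28 + 4)/2 = -3 + (½)*(-24) = -3 - 12 = -15)
O = 18 (O = 3 - 1*(-15) = 3 + 15 = 18)
(4*O)*2 = (4*18)*2 = 72*2 = 144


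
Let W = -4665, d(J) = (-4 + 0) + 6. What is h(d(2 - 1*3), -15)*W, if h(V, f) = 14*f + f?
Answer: 1049625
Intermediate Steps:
d(J) = 2 (d(J) = -4 + 6 = 2)
h(V, f) = 15*f
h(d(2 - 1*3), -15)*W = (15*(-15))*(-4665) = -225*(-4665) = 1049625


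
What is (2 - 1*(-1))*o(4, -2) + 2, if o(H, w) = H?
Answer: 14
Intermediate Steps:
(2 - 1*(-1))*o(4, -2) + 2 = (2 - 1*(-1))*4 + 2 = (2 + 1)*4 + 2 = 3*4 + 2 = 12 + 2 = 14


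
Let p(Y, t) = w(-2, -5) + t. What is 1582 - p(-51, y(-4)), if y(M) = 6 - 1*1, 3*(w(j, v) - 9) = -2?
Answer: 4706/3 ≈ 1568.7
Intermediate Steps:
w(j, v) = 25/3 (w(j, v) = 9 + (⅓)*(-2) = 9 - ⅔ = 25/3)
y(M) = 5 (y(M) = 6 - 1 = 5)
p(Y, t) = 25/3 + t
1582 - p(-51, y(-4)) = 1582 - (25/3 + 5) = 1582 - 1*40/3 = 1582 - 40/3 = 4706/3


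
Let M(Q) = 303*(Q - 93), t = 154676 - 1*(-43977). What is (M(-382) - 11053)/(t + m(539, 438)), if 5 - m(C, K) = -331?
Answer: -154978/198989 ≈ -0.77883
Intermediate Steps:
m(C, K) = 336 (m(C, K) = 5 - 1*(-331) = 5 + 331 = 336)
t = 198653 (t = 154676 + 43977 = 198653)
M(Q) = -28179 + 303*Q (M(Q) = 303*(-93 + Q) = -28179 + 303*Q)
(M(-382) - 11053)/(t + m(539, 438)) = ((-28179 + 303*(-382)) - 11053)/(198653 + 336) = ((-28179 - 115746) - 11053)/198989 = (-143925 - 11053)*(1/198989) = -154978*1/198989 = -154978/198989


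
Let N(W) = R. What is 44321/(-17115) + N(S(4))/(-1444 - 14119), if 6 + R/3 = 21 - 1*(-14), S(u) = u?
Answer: -691256728/266360745 ≈ -2.5952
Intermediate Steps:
R = 87 (R = -18 + 3*(21 - 1*(-14)) = -18 + 3*(21 + 14) = -18 + 3*35 = -18 + 105 = 87)
N(W) = 87
44321/(-17115) + N(S(4))/(-1444 - 14119) = 44321/(-17115) + 87/(-1444 - 14119) = 44321*(-1/17115) + 87/(-15563) = -44321/17115 + 87*(-1/15563) = -44321/17115 - 87/15563 = -691256728/266360745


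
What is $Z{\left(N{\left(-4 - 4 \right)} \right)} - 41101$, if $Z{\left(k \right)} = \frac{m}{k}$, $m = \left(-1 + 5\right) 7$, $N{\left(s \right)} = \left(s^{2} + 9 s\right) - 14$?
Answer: $- \frac{452125}{11} \approx -41102.0$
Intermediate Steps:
$N{\left(s \right)} = -14 + s^{2} + 9 s$
$m = 28$ ($m = 4 \cdot 7 = 28$)
$Z{\left(k \right)} = \frac{28}{k}$
$Z{\left(N{\left(-4 - 4 \right)} \right)} - 41101 = \frac{28}{-14 + \left(-4 - 4\right)^{2} + 9 \left(-4 - 4\right)} - 41101 = \frac{28}{-14 + \left(-8\right)^{2} + 9 \left(-8\right)} - 41101 = \frac{28}{-14 + 64 - 72} - 41101 = \frac{28}{-22} - 41101 = 28 \left(- \frac{1}{22}\right) - 41101 = - \frac{14}{11} - 41101 = - \frac{452125}{11}$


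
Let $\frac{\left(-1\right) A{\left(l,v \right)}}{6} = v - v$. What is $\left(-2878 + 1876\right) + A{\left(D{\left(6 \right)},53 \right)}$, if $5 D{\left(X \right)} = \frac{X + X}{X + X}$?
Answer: $-1002$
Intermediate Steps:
$D{\left(X \right)} = \frac{1}{5}$ ($D{\left(X \right)} = \frac{\left(X + X\right) \frac{1}{X + X}}{5} = \frac{2 X \frac{1}{2 X}}{5} = \frac{1}{5} \cdot 1 = \frac{1}{5}$)
$A{\left(l,v \right)} = 0$ ($A{\left(l,v \right)} = - 6 \left(v - v\right) = \left(-6\right) 0 = 0$)
$\left(-2878 + 1876\right) + A{\left(D{\left(6 \right)},53 \right)} = \left(-2878 + 1876\right) + 0 = -1002 + 0 = -1002$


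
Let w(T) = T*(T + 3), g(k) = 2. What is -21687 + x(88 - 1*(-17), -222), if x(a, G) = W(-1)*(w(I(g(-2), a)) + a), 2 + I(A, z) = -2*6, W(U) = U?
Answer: -21946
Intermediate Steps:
I(A, z) = -14 (I(A, z) = -2 - 2*6 = -2 - 12 = -14)
w(T) = T*(3 + T)
x(a, G) = -154 - a (x(a, G) = -(-14*(3 - 14) + a) = -(-14*(-11) + a) = -(154 + a) = -154 - a)
-21687 + x(88 - 1*(-17), -222) = -21687 + (-154 - (88 - 1*(-17))) = -21687 + (-154 - (88 + 17)) = -21687 + (-154 - 1*105) = -21687 + (-154 - 105) = -21687 - 259 = -21946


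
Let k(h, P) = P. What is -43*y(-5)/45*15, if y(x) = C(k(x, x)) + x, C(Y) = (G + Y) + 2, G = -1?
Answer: 129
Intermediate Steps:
C(Y) = 1 + Y (C(Y) = (-1 + Y) + 2 = 1 + Y)
y(x) = 1 + 2*x (y(x) = (1 + x) + x = 1 + 2*x)
-43*y(-5)/45*15 = -43*(1 + 2*(-5))/45*15 = -43*(1 - 10)/45*15 = -(-387)/45*15 = -43*(-⅕)*15 = (43/5)*15 = 129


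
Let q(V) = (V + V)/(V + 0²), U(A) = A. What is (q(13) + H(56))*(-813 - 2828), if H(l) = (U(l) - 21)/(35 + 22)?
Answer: -542509/57 ≈ -9517.7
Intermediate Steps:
q(V) = 2 (q(V) = (2*V)/(V + 0) = (2*V)/V = 2)
H(l) = -7/19 + l/57 (H(l) = (l - 21)/(35 + 22) = (-21 + l)/57 = (-21 + l)*(1/57) = -7/19 + l/57)
(q(13) + H(56))*(-813 - 2828) = (2 + (-7/19 + (1/57)*56))*(-813 - 2828) = (2 + (-7/19 + 56/57))*(-3641) = (2 + 35/57)*(-3641) = (149/57)*(-3641) = -542509/57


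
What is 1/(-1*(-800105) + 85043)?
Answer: 1/885148 ≈ 1.1298e-6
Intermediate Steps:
1/(-1*(-800105) + 85043) = 1/(800105 + 85043) = 1/885148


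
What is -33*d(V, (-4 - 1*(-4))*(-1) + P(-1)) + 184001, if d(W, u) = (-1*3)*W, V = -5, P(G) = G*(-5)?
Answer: 183506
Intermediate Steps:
P(G) = -5*G
d(W, u) = -3*W
-33*d(V, (-4 - 1*(-4))*(-1) + P(-1)) + 184001 = -(-99)*(-5) + 184001 = -33*15 + 184001 = -495 + 184001 = 183506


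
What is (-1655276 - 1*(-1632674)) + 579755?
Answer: 557153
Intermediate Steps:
(-1655276 - 1*(-1632674)) + 579755 = (-1655276 + 1632674) + 579755 = -22602 + 579755 = 557153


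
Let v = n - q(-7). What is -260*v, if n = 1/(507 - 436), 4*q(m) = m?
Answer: -32565/71 ≈ -458.66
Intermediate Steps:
q(m) = m/4
n = 1/71 ≈ 0.014085
v = 501/284 (v = 1/71 - (-7)/4 = 1/71 - 1*(-7/4) = 1/71 + 7/4 = 501/284 ≈ 1.7641)
-260*v = -260*501/284 = -32565/71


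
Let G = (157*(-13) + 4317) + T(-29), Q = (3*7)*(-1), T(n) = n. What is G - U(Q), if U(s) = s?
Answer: 2268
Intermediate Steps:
Q = -21 (Q = 21*(-1) = -21)
G = 2247 (G = (157*(-13) + 4317) - 29 = (-2041 + 4317) - 29 = 2276 - 29 = 2247)
G - U(Q) = 2247 - 1*(-21) = 2247 + 21 = 2268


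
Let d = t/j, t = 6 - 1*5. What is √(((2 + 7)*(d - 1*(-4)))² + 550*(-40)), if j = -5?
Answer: I*√520759/5 ≈ 144.33*I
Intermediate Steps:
t = 1 (t = 6 - 5 = 1)
d = -⅕ (d = 1/(-5) = 1*(-⅕) = -⅕ ≈ -0.20000)
√(((2 + 7)*(d - 1*(-4)))² + 550*(-40)) = √(((2 + 7)*(-⅕ - 1*(-4)))² + 550*(-40)) = √((9*(-⅕ + 4))² - 22000) = √((9*(19/5))² - 22000) = √((171/5)² - 22000) = √(29241/25 - 22000) = √(-520759/25) = I*√520759/5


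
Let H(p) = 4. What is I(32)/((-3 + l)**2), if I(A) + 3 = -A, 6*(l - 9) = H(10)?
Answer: -63/80 ≈ -0.78750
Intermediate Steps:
l = 29/3 (l = 9 + (1/6)*4 = 9 + 2/3 = 29/3 ≈ 9.6667)
I(A) = -3 - A
I(32)/((-3 + l)**2) = (-3 - 1*32)/((-3 + 29/3)**2) = (-3 - 32)/((20/3)**2) = -35/400/9 = -35*9/400 = -63/80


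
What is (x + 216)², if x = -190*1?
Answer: 676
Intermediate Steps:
x = -190
(x + 216)² = (-190 + 216)² = 26² = 676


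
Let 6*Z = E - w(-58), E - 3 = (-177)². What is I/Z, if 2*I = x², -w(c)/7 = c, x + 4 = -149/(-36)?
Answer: 25/13360032 ≈ 1.8713e-6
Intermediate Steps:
E = 31332 (E = 3 + (-177)² = 3 + 31329 = 31332)
x = 5/36 (x = -4 - 149/(-36) = -4 - 149*(-1/36) = -4 + 149/36 = 5/36 ≈ 0.13889)
w(c) = -7*c
Z = 15463/3 (Z = (31332 - (-7)*(-58))/6 = (31332 - 1*406)/6 = (31332 - 406)/6 = (⅙)*30926 = 15463/3 ≈ 5154.3)
I = 25/2592 (I = (5/36)²/2 = (½)*(25/1296) = 25/2592 ≈ 0.0096451)
I/Z = 25/(2592*(15463/3)) = (25/2592)*(3/15463) = 25/13360032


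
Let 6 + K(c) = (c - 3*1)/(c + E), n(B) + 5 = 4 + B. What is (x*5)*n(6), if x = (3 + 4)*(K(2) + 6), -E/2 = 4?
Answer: 175/6 ≈ 29.167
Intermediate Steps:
E = -8 (E = -2*4 = -8)
n(B) = -1 + B (n(B) = -5 + (4 + B) = -1 + B)
K(c) = -6 + (-3 + c)/(-8 + c) (K(c) = -6 + (c - 3*1)/(c - 8) = -6 + (c - 3)/(-8 + c) = -6 + (-3 + c)/(-8 + c))
x = 7/6 (x = (3 + 4)*(5*(9 - 1*2)/(-8 + 2) + 6) = 7*(5*(9 - 2)/(-6) + 6) = 7*(5*(-⅙)*7 + 6) = 7*(-35/6 + 6) = 7*(⅙) = 7/6 ≈ 1.1667)
(x*5)*n(6) = ((7/6)*5)*(-1 + 6) = (35/6)*5 = 175/6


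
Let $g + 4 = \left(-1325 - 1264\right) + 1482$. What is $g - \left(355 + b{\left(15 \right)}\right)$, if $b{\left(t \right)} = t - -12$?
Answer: $-1493$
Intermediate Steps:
$b{\left(t \right)} = 12 + t$ ($b{\left(t \right)} = t + 12 = 12 + t$)
$g = -1111$ ($g = -4 + \left(\left(-1325 - 1264\right) + 1482\right) = -4 + \left(-2589 + 1482\right) = -4 - 1107 = -1111$)
$g - \left(355 + b{\left(15 \right)}\right) = -1111 - 382 = -1493$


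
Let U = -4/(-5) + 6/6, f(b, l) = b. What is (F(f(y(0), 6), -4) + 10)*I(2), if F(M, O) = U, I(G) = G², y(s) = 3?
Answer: 236/5 ≈ 47.200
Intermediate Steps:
U = 9/5 (U = -4*(-⅕) + 6*(⅙) = ⅘ + 1 = 9/5 ≈ 1.8000)
F(M, O) = 9/5
(F(f(y(0), 6), -4) + 10)*I(2) = (9/5 + 10)*2² = (59/5)*4 = 236/5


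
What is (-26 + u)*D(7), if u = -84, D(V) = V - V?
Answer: 0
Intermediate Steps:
D(V) = 0
(-26 + u)*D(7) = (-26 - 84)*0 = -110*0 = 0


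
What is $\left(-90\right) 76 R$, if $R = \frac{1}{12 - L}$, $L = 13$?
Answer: $6840$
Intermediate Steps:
$R = -1$ ($R = \frac{1}{12 - 13} = \frac{1}{-1} = -1$)
$\left(-90\right) 76 R = \left(-90\right) 76 \left(-1\right) = \left(-6840\right) \left(-1\right) = 6840$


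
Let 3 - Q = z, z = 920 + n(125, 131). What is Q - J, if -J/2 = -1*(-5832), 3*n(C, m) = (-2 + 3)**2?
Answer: 32240/3 ≈ 10747.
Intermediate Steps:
n(C, m) = 1/3 (n(C, m) = (-2 + 3)**2/3 = (1/3)*1**2 = (1/3)*1 = 1/3)
J = -11664 (J = -(-2)*(-5832) = -2*5832 = -11664)
z = 2761/3 (z = 920 + 1/3 = 2761/3 ≈ 920.33)
Q = -2752/3 (Q = 3 - 1*2761/3 = 3 - 2761/3 = -2752/3 ≈ -917.33)
Q - J = -2752/3 - 1*(-11664) = -2752/3 + 11664 = 32240/3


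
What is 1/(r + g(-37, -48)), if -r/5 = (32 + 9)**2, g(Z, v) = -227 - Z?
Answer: -1/8595 ≈ -0.00011635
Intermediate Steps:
r = -8405 (r = -5*(32 + 9)**2 = -5*41**2 = -5*1681 = -8405)
1/(r + g(-37, -48)) = 1/(-8405 + (-227 - 1*(-37))) = 1/(-8405 + (-227 + 37)) = 1/(-8405 - 190) = 1/(-8595) = -1/8595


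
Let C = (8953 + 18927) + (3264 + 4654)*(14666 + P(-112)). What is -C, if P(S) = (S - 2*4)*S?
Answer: -222571188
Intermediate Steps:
P(S) = S*(-8 + S) (P(S) = (S - 8)*S = (-8 + S)*S = S*(-8 + S))
C = 222571188 (C = (8953 + 18927) + (3264 + 4654)*(14666 - 112*(-8 - 112)) = 27880 + 7918*(14666 - 112*(-120)) = 27880 + 7918*(14666 + 13440) = 27880 + 7918*28106 = 27880 + 222543308 = 222571188)
-C = -1*222571188 = -222571188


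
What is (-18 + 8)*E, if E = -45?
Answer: 450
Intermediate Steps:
(-18 + 8)*E = (-18 + 8)*(-45) = -10*(-45) = 450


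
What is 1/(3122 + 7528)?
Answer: 1/10650 ≈ 9.3897e-5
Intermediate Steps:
1/(3122 + 7528) = 1/10650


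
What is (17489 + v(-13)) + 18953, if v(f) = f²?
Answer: 36611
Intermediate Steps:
(17489 + v(-13)) + 18953 = (17489 + (-13)²) + 18953 = (17489 + 169) + 18953 = 17658 + 18953 = 36611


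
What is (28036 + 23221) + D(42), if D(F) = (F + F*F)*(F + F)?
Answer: 202961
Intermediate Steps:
D(F) = 2*F*(F + F²) (D(F) = (F + F²)*(2*F) = 2*F*(F + F²))
(28036 + 23221) + D(42) = (28036 + 23221) + 2*42²*(1 + 42) = 51257 + 2*1764*43 = 51257 + 151704 = 202961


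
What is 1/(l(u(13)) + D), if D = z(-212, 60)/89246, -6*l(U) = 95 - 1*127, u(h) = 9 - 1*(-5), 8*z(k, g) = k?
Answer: 535476/2855713 ≈ 0.18751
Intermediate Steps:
z(k, g) = k/8
u(h) = 14 (u(h) = 9 + 5 = 14)
l(U) = 16/3 (l(U) = -(95 - 1*127)/6 = -(95 - 127)/6 = -1/6*(-32) = 16/3)
D = -53/178492 (D = ((1/8)*(-212))/89246 = -53/2*1/89246 = -53/178492 ≈ -0.00029693)
1/(l(u(13)) + D) = 1/(16/3 - 53/178492) = 1/(2855713/535476) = 535476/2855713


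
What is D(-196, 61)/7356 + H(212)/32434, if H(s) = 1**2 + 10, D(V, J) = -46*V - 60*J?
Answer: 43449355/59646126 ≈ 0.72845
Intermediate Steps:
D(V, J) = -60*J - 46*V
H(s) = 11 (H(s) = 1 + 10 = 11)
D(-196, 61)/7356 + H(212)/32434 = (-60*61 - 46*(-196))/7356 + 11/32434 = (-3660 + 9016)*(1/7356) + 11*(1/32434) = 5356*(1/7356) + 11/32434 = 1339/1839 + 11/32434 = 43449355/59646126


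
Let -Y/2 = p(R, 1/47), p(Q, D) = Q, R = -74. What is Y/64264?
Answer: 37/16066 ≈ 0.0023030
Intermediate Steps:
Y = 148 (Y = -2*(-74) = 148)
Y/64264 = 148/64264 = 148*(1/64264) = 37/16066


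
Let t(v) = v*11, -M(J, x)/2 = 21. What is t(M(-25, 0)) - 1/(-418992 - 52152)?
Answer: -217668527/471144 ≈ -462.00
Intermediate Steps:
M(J, x) = -42 (M(J, x) = -2*21 = -42)
t(v) = 11*v
t(M(-25, 0)) - 1/(-418992 - 52152) = 11*(-42) - 1/(-418992 - 52152) = -462 - 1/(-471144) = -462 - 1*(-1/471144) = -462 + 1/471144 = -217668527/471144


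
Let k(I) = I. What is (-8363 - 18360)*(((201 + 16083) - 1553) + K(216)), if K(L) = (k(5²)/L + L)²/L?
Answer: -4025383176915251/10077696 ≈ -3.9943e+8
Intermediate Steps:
K(L) = (L + 25/L)²/L (K(L) = (5²/L + L)²/L = (25/L + L)²/L = (L + 25/L)²/L)
(-8363 - 18360)*(((201 + 16083) - 1553) + K(216)) = (-8363 - 18360)*(((201 + 16083) - 1553) + (25 + 216²)²/216³) = -26723*((16284 - 1553) + (25 + 46656)²/10077696) = -26723*(14731 + (1/10077696)*46681²) = -26723*(14731 + (1/10077696)*2179115761) = -26723*(14731 + 2179115761/10077696) = -26723*150633655537/10077696 = -4025383176915251/10077696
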